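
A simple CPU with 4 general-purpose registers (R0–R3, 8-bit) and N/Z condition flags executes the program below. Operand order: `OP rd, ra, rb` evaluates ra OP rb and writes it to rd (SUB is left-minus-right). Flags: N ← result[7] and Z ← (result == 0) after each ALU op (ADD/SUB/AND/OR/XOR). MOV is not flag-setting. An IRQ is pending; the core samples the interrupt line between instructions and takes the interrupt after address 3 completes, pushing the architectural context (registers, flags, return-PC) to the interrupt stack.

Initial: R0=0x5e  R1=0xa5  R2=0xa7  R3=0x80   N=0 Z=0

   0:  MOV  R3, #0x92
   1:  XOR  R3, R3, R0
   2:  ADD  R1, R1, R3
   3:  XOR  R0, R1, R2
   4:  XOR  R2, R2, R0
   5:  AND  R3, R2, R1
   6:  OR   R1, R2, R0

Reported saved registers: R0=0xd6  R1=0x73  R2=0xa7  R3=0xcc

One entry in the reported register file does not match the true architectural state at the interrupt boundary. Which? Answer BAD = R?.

after  0: R0=0x5e R1=0xa5 R2=0xa7 R3=0x92  N=0 Z=0
after  1: R0=0x5e R1=0xa5 R2=0xa7 R3=0xcc  N=1 Z=0
after  2: R0=0x5e R1=0x71 R2=0xa7 R3=0xcc  N=0 Z=0
after  3: R0=0xd6 R1=0x71 R2=0xa7 R3=0xcc  N=1 Z=0
-- IRQ taken; context saved, return-PC = 4 --
mismatch: R1: reported 0x73 vs actual 0x71

BAD = R1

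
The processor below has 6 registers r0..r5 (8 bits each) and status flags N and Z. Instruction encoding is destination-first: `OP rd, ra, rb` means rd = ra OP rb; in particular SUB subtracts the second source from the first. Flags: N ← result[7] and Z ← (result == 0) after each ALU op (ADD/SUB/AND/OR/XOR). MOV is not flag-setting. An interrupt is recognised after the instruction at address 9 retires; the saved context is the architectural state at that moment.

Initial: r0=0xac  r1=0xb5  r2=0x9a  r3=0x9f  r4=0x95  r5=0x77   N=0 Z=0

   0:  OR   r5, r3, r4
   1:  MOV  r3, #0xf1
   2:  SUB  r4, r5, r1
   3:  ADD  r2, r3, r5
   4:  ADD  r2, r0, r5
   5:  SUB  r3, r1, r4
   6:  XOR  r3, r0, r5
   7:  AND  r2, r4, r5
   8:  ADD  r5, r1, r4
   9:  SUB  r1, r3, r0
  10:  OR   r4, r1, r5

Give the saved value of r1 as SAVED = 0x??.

SAVED = 0x87

after  0: r0=0xac r1=0xb5 r2=0x9a r3=0x9f r4=0x95 r5=0x9f  N=1 Z=0
after  1: r0=0xac r1=0xb5 r2=0x9a r3=0xf1 r4=0x95 r5=0x9f  N=1 Z=0
after  2: r0=0xac r1=0xb5 r2=0x9a r3=0xf1 r4=0xea r5=0x9f  N=1 Z=0
after  3: r0=0xac r1=0xb5 r2=0x90 r3=0xf1 r4=0xea r5=0x9f  N=1 Z=0
after  4: r0=0xac r1=0xb5 r2=0x4b r3=0xf1 r4=0xea r5=0x9f  N=0 Z=0
after  5: r0=0xac r1=0xb5 r2=0x4b r3=0xcb r4=0xea r5=0x9f  N=1 Z=0
after  6: r0=0xac r1=0xb5 r2=0x4b r3=0x33 r4=0xea r5=0x9f  N=0 Z=0
after  7: r0=0xac r1=0xb5 r2=0x8a r3=0x33 r4=0xea r5=0x9f  N=1 Z=0
after  8: r0=0xac r1=0xb5 r2=0x8a r3=0x33 r4=0xea r5=0x9f  N=1 Z=0
after  9: r0=0xac r1=0x87 r2=0x8a r3=0x33 r4=0xea r5=0x9f  N=1 Z=0
-- IRQ taken; context saved, return-PC = 10 --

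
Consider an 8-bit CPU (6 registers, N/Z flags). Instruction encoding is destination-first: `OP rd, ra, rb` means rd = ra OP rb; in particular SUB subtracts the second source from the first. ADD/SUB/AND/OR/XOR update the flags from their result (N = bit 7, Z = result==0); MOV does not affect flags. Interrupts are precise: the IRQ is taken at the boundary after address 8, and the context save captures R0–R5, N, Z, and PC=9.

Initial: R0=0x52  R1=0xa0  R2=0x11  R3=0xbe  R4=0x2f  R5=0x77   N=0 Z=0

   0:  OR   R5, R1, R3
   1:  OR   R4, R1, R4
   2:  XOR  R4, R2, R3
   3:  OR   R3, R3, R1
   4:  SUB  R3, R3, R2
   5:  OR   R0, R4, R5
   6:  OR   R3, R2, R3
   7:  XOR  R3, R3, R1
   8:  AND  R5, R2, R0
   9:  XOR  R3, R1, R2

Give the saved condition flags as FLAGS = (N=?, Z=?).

FLAGS = (N=0, Z=0)

after  0: R0=0x52 R1=0xa0 R2=0x11 R3=0xbe R4=0x2f R5=0xbe  N=1 Z=0
after  1: R0=0x52 R1=0xa0 R2=0x11 R3=0xbe R4=0xaf R5=0xbe  N=1 Z=0
after  2: R0=0x52 R1=0xa0 R2=0x11 R3=0xbe R4=0xaf R5=0xbe  N=1 Z=0
after  3: R0=0x52 R1=0xa0 R2=0x11 R3=0xbe R4=0xaf R5=0xbe  N=1 Z=0
after  4: R0=0x52 R1=0xa0 R2=0x11 R3=0xad R4=0xaf R5=0xbe  N=1 Z=0
after  5: R0=0xbf R1=0xa0 R2=0x11 R3=0xad R4=0xaf R5=0xbe  N=1 Z=0
after  6: R0=0xbf R1=0xa0 R2=0x11 R3=0xbd R4=0xaf R5=0xbe  N=1 Z=0
after  7: R0=0xbf R1=0xa0 R2=0x11 R3=0x1d R4=0xaf R5=0xbe  N=0 Z=0
after  8: R0=0xbf R1=0xa0 R2=0x11 R3=0x1d R4=0xaf R5=0x11  N=0 Z=0
-- IRQ taken; context saved, return-PC = 9 --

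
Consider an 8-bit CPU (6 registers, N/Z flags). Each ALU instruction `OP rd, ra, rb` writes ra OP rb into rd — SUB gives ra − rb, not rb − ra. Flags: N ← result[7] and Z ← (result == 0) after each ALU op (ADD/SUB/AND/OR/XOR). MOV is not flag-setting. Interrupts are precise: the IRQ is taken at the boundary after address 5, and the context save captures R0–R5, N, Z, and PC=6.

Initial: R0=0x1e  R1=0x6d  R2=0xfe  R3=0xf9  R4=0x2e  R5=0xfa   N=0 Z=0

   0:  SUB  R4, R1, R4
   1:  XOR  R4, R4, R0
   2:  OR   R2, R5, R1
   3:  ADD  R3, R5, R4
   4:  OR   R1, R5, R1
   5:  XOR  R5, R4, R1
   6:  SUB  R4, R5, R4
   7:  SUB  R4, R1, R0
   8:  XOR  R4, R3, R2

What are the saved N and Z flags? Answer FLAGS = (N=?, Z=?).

FLAGS = (N=1, Z=0)

after  0: R0=0x1e R1=0x6d R2=0xfe R3=0xf9 R4=0x3f R5=0xfa  N=0 Z=0
after  1: R0=0x1e R1=0x6d R2=0xfe R3=0xf9 R4=0x21 R5=0xfa  N=0 Z=0
after  2: R0=0x1e R1=0x6d R2=0xff R3=0xf9 R4=0x21 R5=0xfa  N=1 Z=0
after  3: R0=0x1e R1=0x6d R2=0xff R3=0x1b R4=0x21 R5=0xfa  N=0 Z=0
after  4: R0=0x1e R1=0xff R2=0xff R3=0x1b R4=0x21 R5=0xfa  N=1 Z=0
after  5: R0=0x1e R1=0xff R2=0xff R3=0x1b R4=0x21 R5=0xde  N=1 Z=0
-- IRQ taken; context saved, return-PC = 6 --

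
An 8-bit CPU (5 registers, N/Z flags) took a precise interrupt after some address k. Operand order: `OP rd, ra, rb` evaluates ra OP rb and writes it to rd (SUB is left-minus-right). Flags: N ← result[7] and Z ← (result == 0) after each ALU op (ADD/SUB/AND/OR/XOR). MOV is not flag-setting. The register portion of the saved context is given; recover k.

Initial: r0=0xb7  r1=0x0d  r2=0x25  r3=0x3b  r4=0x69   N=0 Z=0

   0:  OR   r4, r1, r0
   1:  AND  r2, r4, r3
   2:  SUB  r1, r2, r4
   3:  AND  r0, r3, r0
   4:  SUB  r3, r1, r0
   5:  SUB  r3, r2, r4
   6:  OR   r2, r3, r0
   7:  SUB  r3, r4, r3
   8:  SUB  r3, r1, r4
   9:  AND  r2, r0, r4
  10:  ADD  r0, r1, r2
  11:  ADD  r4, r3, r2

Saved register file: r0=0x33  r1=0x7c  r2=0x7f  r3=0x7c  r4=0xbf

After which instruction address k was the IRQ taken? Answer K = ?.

after  0: r0=0xb7 r1=0x0d r2=0x25 r3=0x3b r4=0xbf  N=1 Z=0
after  1: r0=0xb7 r1=0x0d r2=0x3b r3=0x3b r4=0xbf  N=0 Z=0
after  2: r0=0xb7 r1=0x7c r2=0x3b r3=0x3b r4=0xbf  N=0 Z=0
after  3: r0=0x33 r1=0x7c r2=0x3b r3=0x3b r4=0xbf  N=0 Z=0
after  4: r0=0x33 r1=0x7c r2=0x3b r3=0x49 r4=0xbf  N=0 Z=0
after  5: r0=0x33 r1=0x7c r2=0x3b r3=0x7c r4=0xbf  N=0 Z=0
after  6: r0=0x33 r1=0x7c r2=0x7f r3=0x7c r4=0xbf  N=0 Z=0
-- IRQ taken; context saved, return-PC = 7 --

K = 6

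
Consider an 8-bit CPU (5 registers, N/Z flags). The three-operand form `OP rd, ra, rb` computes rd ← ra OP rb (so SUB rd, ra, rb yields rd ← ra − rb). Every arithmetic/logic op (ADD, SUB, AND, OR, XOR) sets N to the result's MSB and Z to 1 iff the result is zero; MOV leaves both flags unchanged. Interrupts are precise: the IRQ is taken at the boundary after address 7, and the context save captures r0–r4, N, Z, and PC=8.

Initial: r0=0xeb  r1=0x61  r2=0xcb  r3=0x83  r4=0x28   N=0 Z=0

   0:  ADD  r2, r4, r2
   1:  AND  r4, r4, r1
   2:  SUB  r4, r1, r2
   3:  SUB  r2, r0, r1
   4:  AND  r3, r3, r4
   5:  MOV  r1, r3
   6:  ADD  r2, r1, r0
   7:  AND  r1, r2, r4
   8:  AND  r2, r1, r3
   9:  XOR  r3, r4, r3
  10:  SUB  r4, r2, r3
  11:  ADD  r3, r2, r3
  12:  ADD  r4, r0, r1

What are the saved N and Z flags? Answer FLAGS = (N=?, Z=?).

after  0: r0=0xeb r1=0x61 r2=0xf3 r3=0x83 r4=0x28  N=1 Z=0
after  1: r0=0xeb r1=0x61 r2=0xf3 r3=0x83 r4=0x20  N=0 Z=0
after  2: r0=0xeb r1=0x61 r2=0xf3 r3=0x83 r4=0x6e  N=0 Z=0
after  3: r0=0xeb r1=0x61 r2=0x8a r3=0x83 r4=0x6e  N=1 Z=0
after  4: r0=0xeb r1=0x61 r2=0x8a r3=0x02 r4=0x6e  N=0 Z=0
after  5: r0=0xeb r1=0x02 r2=0x8a r3=0x02 r4=0x6e  N=0 Z=0
after  6: r0=0xeb r1=0x02 r2=0xed r3=0x02 r4=0x6e  N=1 Z=0
after  7: r0=0xeb r1=0x6c r2=0xed r3=0x02 r4=0x6e  N=0 Z=0
-- IRQ taken; context saved, return-PC = 8 --

FLAGS = (N=0, Z=0)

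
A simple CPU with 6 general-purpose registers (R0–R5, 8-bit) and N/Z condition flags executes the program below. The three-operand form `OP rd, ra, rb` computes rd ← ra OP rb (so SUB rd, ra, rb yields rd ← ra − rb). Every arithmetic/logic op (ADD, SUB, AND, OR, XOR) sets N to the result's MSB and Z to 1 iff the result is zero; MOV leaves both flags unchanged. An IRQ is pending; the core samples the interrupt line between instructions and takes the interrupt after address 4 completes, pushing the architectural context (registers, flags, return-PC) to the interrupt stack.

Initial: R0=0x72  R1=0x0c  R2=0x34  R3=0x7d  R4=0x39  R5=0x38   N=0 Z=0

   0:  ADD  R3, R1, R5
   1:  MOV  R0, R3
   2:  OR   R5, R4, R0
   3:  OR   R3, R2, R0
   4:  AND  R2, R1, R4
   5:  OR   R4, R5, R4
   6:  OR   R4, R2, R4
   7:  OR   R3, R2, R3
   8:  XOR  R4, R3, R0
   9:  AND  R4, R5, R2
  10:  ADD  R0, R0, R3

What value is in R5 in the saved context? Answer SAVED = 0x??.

after  0: R0=0x72 R1=0x0c R2=0x34 R3=0x44 R4=0x39 R5=0x38  N=0 Z=0
after  1: R0=0x44 R1=0x0c R2=0x34 R3=0x44 R4=0x39 R5=0x38  N=0 Z=0
after  2: R0=0x44 R1=0x0c R2=0x34 R3=0x44 R4=0x39 R5=0x7d  N=0 Z=0
after  3: R0=0x44 R1=0x0c R2=0x34 R3=0x74 R4=0x39 R5=0x7d  N=0 Z=0
after  4: R0=0x44 R1=0x0c R2=0x08 R3=0x74 R4=0x39 R5=0x7d  N=0 Z=0
-- IRQ taken; context saved, return-PC = 5 --

SAVED = 0x7d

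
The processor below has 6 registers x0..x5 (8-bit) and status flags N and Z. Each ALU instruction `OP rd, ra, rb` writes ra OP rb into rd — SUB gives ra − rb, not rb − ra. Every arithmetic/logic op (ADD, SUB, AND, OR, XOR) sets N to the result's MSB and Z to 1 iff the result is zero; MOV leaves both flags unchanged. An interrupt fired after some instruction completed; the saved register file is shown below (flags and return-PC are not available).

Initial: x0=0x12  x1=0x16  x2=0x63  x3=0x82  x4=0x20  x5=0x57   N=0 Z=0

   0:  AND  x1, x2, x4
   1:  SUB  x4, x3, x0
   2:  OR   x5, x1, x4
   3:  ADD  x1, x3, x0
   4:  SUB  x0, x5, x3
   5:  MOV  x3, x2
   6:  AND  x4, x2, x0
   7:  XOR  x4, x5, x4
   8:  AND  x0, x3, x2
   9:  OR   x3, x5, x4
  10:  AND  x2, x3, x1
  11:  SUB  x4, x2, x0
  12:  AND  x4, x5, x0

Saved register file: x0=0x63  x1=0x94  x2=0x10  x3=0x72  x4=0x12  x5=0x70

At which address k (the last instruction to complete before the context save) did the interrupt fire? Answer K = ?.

K = 10

after  0: x0=0x12 x1=0x20 x2=0x63 x3=0x82 x4=0x20 x5=0x57  N=0 Z=0
after  1: x0=0x12 x1=0x20 x2=0x63 x3=0x82 x4=0x70 x5=0x57  N=0 Z=0
after  2: x0=0x12 x1=0x20 x2=0x63 x3=0x82 x4=0x70 x5=0x70  N=0 Z=0
after  3: x0=0x12 x1=0x94 x2=0x63 x3=0x82 x4=0x70 x5=0x70  N=1 Z=0
after  4: x0=0xee x1=0x94 x2=0x63 x3=0x82 x4=0x70 x5=0x70  N=1 Z=0
after  5: x0=0xee x1=0x94 x2=0x63 x3=0x63 x4=0x70 x5=0x70  N=1 Z=0
after  6: x0=0xee x1=0x94 x2=0x63 x3=0x63 x4=0x62 x5=0x70  N=0 Z=0
after  7: x0=0xee x1=0x94 x2=0x63 x3=0x63 x4=0x12 x5=0x70  N=0 Z=0
after  8: x0=0x63 x1=0x94 x2=0x63 x3=0x63 x4=0x12 x5=0x70  N=0 Z=0
after  9: x0=0x63 x1=0x94 x2=0x63 x3=0x72 x4=0x12 x5=0x70  N=0 Z=0
after 10: x0=0x63 x1=0x94 x2=0x10 x3=0x72 x4=0x12 x5=0x70  N=0 Z=0
-- IRQ taken; context saved, return-PC = 11 --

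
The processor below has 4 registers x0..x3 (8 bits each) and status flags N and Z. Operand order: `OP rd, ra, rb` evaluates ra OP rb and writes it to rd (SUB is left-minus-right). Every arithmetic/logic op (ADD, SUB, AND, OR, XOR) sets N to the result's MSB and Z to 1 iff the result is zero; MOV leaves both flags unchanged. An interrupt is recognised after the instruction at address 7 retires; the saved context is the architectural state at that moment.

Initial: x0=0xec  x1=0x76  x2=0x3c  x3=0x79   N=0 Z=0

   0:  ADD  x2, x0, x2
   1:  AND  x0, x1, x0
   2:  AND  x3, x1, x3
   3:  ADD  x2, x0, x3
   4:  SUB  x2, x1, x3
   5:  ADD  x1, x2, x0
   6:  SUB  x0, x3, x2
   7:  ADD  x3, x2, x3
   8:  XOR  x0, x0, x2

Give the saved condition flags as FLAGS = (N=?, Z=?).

FLAGS = (N=0, Z=0)

after  0: x0=0xec x1=0x76 x2=0x28 x3=0x79  N=0 Z=0
after  1: x0=0x64 x1=0x76 x2=0x28 x3=0x79  N=0 Z=0
after  2: x0=0x64 x1=0x76 x2=0x28 x3=0x70  N=0 Z=0
after  3: x0=0x64 x1=0x76 x2=0xd4 x3=0x70  N=1 Z=0
after  4: x0=0x64 x1=0x76 x2=0x06 x3=0x70  N=0 Z=0
after  5: x0=0x64 x1=0x6a x2=0x06 x3=0x70  N=0 Z=0
after  6: x0=0x6a x1=0x6a x2=0x06 x3=0x70  N=0 Z=0
after  7: x0=0x6a x1=0x6a x2=0x06 x3=0x76  N=0 Z=0
-- IRQ taken; context saved, return-PC = 8 --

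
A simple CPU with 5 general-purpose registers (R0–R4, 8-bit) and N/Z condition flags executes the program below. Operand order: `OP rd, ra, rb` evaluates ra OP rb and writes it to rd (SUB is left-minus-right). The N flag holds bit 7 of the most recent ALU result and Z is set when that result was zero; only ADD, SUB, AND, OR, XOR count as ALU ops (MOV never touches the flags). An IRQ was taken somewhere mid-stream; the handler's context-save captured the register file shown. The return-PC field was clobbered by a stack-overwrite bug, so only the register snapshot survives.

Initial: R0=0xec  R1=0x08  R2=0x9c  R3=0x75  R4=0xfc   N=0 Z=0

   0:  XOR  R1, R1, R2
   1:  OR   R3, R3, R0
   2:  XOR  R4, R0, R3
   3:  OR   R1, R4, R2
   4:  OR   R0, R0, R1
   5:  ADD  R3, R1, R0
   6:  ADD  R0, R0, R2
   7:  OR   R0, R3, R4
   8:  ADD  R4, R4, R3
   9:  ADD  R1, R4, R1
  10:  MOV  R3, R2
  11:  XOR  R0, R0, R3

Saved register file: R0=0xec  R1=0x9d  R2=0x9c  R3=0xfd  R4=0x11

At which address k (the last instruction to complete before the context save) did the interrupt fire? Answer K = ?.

after  0: R0=0xec R1=0x94 R2=0x9c R3=0x75 R4=0xfc  N=1 Z=0
after  1: R0=0xec R1=0x94 R2=0x9c R3=0xfd R4=0xfc  N=1 Z=0
after  2: R0=0xec R1=0x94 R2=0x9c R3=0xfd R4=0x11  N=0 Z=0
after  3: R0=0xec R1=0x9d R2=0x9c R3=0xfd R4=0x11  N=1 Z=0
-- IRQ taken; context saved, return-PC = 4 --

K = 3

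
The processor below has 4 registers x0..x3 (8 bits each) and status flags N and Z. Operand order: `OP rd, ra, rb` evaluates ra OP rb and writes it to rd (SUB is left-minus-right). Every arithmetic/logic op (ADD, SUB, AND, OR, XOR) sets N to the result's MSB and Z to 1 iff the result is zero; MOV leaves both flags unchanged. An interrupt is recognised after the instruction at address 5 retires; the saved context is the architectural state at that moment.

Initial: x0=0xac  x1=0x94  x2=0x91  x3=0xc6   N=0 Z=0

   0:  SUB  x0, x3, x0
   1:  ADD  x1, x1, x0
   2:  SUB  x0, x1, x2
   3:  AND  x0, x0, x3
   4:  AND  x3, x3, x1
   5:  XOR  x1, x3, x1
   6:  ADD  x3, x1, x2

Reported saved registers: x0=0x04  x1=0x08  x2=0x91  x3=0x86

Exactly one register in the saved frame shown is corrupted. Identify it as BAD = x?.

after  0: x0=0x1a x1=0x94 x2=0x91 x3=0xc6  N=0 Z=0
after  1: x0=0x1a x1=0xae x2=0x91 x3=0xc6  N=1 Z=0
after  2: x0=0x1d x1=0xae x2=0x91 x3=0xc6  N=0 Z=0
after  3: x0=0x04 x1=0xae x2=0x91 x3=0xc6  N=0 Z=0
after  4: x0=0x04 x1=0xae x2=0x91 x3=0x86  N=1 Z=0
after  5: x0=0x04 x1=0x28 x2=0x91 x3=0x86  N=0 Z=0
-- IRQ taken; context saved, return-PC = 6 --
mismatch: x1: reported 0x08 vs actual 0x28

BAD = x1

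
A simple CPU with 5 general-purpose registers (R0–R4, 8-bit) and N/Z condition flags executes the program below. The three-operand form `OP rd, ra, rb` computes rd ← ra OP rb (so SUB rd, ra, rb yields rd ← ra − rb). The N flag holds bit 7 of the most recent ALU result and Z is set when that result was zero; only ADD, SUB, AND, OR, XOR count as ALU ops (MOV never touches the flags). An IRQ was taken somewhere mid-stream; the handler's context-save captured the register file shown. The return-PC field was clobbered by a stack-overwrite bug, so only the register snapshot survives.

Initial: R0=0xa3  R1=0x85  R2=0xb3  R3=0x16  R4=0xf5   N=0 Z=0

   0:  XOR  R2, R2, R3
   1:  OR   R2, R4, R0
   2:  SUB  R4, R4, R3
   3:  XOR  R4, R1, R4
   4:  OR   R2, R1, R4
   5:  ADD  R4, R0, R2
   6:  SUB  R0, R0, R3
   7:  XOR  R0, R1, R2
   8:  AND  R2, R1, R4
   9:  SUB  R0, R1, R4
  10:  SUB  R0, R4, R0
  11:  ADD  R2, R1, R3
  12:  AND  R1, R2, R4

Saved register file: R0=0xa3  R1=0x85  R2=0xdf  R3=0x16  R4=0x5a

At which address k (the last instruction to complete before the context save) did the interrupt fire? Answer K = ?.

after  0: R0=0xa3 R1=0x85 R2=0xa5 R3=0x16 R4=0xf5  N=1 Z=0
after  1: R0=0xa3 R1=0x85 R2=0xf7 R3=0x16 R4=0xf5  N=1 Z=0
after  2: R0=0xa3 R1=0x85 R2=0xf7 R3=0x16 R4=0xdf  N=1 Z=0
after  3: R0=0xa3 R1=0x85 R2=0xf7 R3=0x16 R4=0x5a  N=0 Z=0
after  4: R0=0xa3 R1=0x85 R2=0xdf R3=0x16 R4=0x5a  N=1 Z=0
-- IRQ taken; context saved, return-PC = 5 --

K = 4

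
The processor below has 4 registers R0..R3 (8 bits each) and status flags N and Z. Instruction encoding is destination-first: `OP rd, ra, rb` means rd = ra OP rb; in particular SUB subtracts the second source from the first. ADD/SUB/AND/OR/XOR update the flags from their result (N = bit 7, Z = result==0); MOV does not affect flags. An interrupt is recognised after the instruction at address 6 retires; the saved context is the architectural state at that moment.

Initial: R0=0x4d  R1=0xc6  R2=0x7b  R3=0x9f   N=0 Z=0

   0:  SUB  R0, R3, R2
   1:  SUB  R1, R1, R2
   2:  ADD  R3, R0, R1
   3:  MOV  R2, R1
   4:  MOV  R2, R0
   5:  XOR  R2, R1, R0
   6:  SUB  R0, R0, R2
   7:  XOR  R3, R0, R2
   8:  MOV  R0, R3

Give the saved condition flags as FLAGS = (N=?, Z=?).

after  0: R0=0x24 R1=0xc6 R2=0x7b R3=0x9f  N=0 Z=0
after  1: R0=0x24 R1=0x4b R2=0x7b R3=0x9f  N=0 Z=0
after  2: R0=0x24 R1=0x4b R2=0x7b R3=0x6f  N=0 Z=0
after  3: R0=0x24 R1=0x4b R2=0x4b R3=0x6f  N=0 Z=0
after  4: R0=0x24 R1=0x4b R2=0x24 R3=0x6f  N=0 Z=0
after  5: R0=0x24 R1=0x4b R2=0x6f R3=0x6f  N=0 Z=0
after  6: R0=0xb5 R1=0x4b R2=0x6f R3=0x6f  N=1 Z=0
-- IRQ taken; context saved, return-PC = 7 --

FLAGS = (N=1, Z=0)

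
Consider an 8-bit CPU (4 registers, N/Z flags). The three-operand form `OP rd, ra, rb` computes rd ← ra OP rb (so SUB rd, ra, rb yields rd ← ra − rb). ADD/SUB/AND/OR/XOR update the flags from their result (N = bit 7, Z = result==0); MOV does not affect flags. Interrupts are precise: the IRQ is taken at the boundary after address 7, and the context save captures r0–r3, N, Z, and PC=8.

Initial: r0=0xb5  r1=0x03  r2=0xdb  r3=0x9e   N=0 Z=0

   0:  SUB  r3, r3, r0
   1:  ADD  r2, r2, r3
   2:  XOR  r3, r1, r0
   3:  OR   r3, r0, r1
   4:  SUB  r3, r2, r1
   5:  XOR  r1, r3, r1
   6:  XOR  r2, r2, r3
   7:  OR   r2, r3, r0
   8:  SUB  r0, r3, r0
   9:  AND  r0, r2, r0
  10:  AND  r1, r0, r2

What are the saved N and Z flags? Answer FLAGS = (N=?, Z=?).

FLAGS = (N=1, Z=0)

after  0: r0=0xb5 r1=0x03 r2=0xdb r3=0xe9  N=1 Z=0
after  1: r0=0xb5 r1=0x03 r2=0xc4 r3=0xe9  N=1 Z=0
after  2: r0=0xb5 r1=0x03 r2=0xc4 r3=0xb6  N=1 Z=0
after  3: r0=0xb5 r1=0x03 r2=0xc4 r3=0xb7  N=1 Z=0
after  4: r0=0xb5 r1=0x03 r2=0xc4 r3=0xc1  N=1 Z=0
after  5: r0=0xb5 r1=0xc2 r2=0xc4 r3=0xc1  N=1 Z=0
after  6: r0=0xb5 r1=0xc2 r2=0x05 r3=0xc1  N=0 Z=0
after  7: r0=0xb5 r1=0xc2 r2=0xf5 r3=0xc1  N=1 Z=0
-- IRQ taken; context saved, return-PC = 8 --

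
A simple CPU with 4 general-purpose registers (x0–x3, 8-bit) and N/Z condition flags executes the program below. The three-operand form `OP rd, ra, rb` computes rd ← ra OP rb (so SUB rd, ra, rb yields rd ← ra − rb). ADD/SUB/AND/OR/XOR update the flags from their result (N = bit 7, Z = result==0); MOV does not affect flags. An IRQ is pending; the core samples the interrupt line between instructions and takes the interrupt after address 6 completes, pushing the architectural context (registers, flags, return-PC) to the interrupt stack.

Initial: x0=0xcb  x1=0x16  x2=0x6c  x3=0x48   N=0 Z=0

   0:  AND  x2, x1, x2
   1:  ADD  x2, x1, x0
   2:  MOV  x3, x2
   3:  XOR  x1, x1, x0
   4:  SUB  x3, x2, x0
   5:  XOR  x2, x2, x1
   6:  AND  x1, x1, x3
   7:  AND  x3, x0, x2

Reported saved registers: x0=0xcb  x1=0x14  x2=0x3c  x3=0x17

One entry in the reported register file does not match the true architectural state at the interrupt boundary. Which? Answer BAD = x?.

after  0: x0=0xcb x1=0x16 x2=0x04 x3=0x48  N=0 Z=0
after  1: x0=0xcb x1=0x16 x2=0xe1 x3=0x48  N=1 Z=0
after  2: x0=0xcb x1=0x16 x2=0xe1 x3=0xe1  N=1 Z=0
after  3: x0=0xcb x1=0xdd x2=0xe1 x3=0xe1  N=1 Z=0
after  4: x0=0xcb x1=0xdd x2=0xe1 x3=0x16  N=0 Z=0
after  5: x0=0xcb x1=0xdd x2=0x3c x3=0x16  N=0 Z=0
after  6: x0=0xcb x1=0x14 x2=0x3c x3=0x16  N=0 Z=0
-- IRQ taken; context saved, return-PC = 7 --
mismatch: x3: reported 0x17 vs actual 0x16

BAD = x3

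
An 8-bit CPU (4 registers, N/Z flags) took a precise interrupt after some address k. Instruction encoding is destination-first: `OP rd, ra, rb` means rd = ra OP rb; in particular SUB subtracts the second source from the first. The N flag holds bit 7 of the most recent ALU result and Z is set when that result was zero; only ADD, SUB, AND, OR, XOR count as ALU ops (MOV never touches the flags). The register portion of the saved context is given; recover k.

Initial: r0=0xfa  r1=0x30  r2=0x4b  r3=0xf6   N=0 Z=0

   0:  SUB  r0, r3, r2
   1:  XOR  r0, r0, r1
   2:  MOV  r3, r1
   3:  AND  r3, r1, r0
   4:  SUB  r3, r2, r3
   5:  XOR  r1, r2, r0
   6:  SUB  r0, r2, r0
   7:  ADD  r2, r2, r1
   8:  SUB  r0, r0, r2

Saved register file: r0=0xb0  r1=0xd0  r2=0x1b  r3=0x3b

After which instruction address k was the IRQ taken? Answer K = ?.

after  0: r0=0xab r1=0x30 r2=0x4b r3=0xf6  N=1 Z=0
after  1: r0=0x9b r1=0x30 r2=0x4b r3=0xf6  N=1 Z=0
after  2: r0=0x9b r1=0x30 r2=0x4b r3=0x30  N=1 Z=0
after  3: r0=0x9b r1=0x30 r2=0x4b r3=0x10  N=0 Z=0
after  4: r0=0x9b r1=0x30 r2=0x4b r3=0x3b  N=0 Z=0
after  5: r0=0x9b r1=0xd0 r2=0x4b r3=0x3b  N=1 Z=0
after  6: r0=0xb0 r1=0xd0 r2=0x4b r3=0x3b  N=1 Z=0
after  7: r0=0xb0 r1=0xd0 r2=0x1b r3=0x3b  N=0 Z=0
-- IRQ taken; context saved, return-PC = 8 --

K = 7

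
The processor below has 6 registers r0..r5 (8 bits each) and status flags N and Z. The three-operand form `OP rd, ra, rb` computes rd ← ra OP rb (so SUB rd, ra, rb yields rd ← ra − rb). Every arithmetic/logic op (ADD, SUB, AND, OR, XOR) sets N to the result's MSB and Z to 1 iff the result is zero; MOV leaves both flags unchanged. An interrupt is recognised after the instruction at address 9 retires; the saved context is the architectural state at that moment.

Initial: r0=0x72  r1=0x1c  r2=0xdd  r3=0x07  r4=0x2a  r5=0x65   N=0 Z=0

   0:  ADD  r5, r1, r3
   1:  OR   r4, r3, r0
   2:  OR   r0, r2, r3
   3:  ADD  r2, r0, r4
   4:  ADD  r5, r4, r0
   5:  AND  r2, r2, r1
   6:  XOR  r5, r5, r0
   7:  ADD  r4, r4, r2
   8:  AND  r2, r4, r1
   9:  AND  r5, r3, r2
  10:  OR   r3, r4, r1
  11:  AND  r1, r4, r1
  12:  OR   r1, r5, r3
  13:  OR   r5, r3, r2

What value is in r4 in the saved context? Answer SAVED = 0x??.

SAVED = 0x8b

after  0: r0=0x72 r1=0x1c r2=0xdd r3=0x07 r4=0x2a r5=0x23  N=0 Z=0
after  1: r0=0x72 r1=0x1c r2=0xdd r3=0x07 r4=0x77 r5=0x23  N=0 Z=0
after  2: r0=0xdf r1=0x1c r2=0xdd r3=0x07 r4=0x77 r5=0x23  N=1 Z=0
after  3: r0=0xdf r1=0x1c r2=0x56 r3=0x07 r4=0x77 r5=0x23  N=0 Z=0
after  4: r0=0xdf r1=0x1c r2=0x56 r3=0x07 r4=0x77 r5=0x56  N=0 Z=0
after  5: r0=0xdf r1=0x1c r2=0x14 r3=0x07 r4=0x77 r5=0x56  N=0 Z=0
after  6: r0=0xdf r1=0x1c r2=0x14 r3=0x07 r4=0x77 r5=0x89  N=1 Z=0
after  7: r0=0xdf r1=0x1c r2=0x14 r3=0x07 r4=0x8b r5=0x89  N=1 Z=0
after  8: r0=0xdf r1=0x1c r2=0x08 r3=0x07 r4=0x8b r5=0x89  N=0 Z=0
after  9: r0=0xdf r1=0x1c r2=0x08 r3=0x07 r4=0x8b r5=0x00  N=0 Z=1
-- IRQ taken; context saved, return-PC = 10 --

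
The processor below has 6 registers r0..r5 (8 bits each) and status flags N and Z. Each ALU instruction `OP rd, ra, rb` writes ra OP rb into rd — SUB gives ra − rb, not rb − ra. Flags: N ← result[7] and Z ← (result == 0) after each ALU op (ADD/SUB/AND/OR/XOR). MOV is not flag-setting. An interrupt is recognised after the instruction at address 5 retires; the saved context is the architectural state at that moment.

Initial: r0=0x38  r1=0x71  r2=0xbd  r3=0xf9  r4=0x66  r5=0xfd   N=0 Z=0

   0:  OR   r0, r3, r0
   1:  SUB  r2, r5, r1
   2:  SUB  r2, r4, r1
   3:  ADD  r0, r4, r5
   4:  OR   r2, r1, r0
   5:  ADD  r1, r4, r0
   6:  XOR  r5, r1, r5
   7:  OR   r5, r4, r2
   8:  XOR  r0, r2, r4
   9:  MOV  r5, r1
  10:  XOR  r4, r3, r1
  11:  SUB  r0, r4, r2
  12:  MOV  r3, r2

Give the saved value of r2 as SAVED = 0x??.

SAVED = 0x73

after  0: r0=0xf9 r1=0x71 r2=0xbd r3=0xf9 r4=0x66 r5=0xfd  N=1 Z=0
after  1: r0=0xf9 r1=0x71 r2=0x8c r3=0xf9 r4=0x66 r5=0xfd  N=1 Z=0
after  2: r0=0xf9 r1=0x71 r2=0xf5 r3=0xf9 r4=0x66 r5=0xfd  N=1 Z=0
after  3: r0=0x63 r1=0x71 r2=0xf5 r3=0xf9 r4=0x66 r5=0xfd  N=0 Z=0
after  4: r0=0x63 r1=0x71 r2=0x73 r3=0xf9 r4=0x66 r5=0xfd  N=0 Z=0
after  5: r0=0x63 r1=0xc9 r2=0x73 r3=0xf9 r4=0x66 r5=0xfd  N=1 Z=0
-- IRQ taken; context saved, return-PC = 6 --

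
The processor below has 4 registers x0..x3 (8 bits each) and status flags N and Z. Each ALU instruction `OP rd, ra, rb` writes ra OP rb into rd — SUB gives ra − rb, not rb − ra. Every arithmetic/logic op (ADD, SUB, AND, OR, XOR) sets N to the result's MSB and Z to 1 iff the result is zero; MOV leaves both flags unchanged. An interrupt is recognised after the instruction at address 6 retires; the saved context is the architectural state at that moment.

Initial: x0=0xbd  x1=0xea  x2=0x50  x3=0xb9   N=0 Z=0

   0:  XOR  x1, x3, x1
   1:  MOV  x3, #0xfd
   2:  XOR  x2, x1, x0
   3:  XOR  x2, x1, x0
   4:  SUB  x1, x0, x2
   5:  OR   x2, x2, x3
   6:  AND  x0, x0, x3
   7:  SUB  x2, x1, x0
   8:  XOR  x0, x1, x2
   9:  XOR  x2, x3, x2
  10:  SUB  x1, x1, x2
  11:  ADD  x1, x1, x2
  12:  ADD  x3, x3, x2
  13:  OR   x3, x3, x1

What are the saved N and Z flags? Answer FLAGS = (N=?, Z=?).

FLAGS = (N=1, Z=0)

after  0: x0=0xbd x1=0x53 x2=0x50 x3=0xb9  N=0 Z=0
after  1: x0=0xbd x1=0x53 x2=0x50 x3=0xfd  N=0 Z=0
after  2: x0=0xbd x1=0x53 x2=0xee x3=0xfd  N=1 Z=0
after  3: x0=0xbd x1=0x53 x2=0xee x3=0xfd  N=1 Z=0
after  4: x0=0xbd x1=0xcf x2=0xee x3=0xfd  N=1 Z=0
after  5: x0=0xbd x1=0xcf x2=0xff x3=0xfd  N=1 Z=0
after  6: x0=0xbd x1=0xcf x2=0xff x3=0xfd  N=1 Z=0
-- IRQ taken; context saved, return-PC = 7 --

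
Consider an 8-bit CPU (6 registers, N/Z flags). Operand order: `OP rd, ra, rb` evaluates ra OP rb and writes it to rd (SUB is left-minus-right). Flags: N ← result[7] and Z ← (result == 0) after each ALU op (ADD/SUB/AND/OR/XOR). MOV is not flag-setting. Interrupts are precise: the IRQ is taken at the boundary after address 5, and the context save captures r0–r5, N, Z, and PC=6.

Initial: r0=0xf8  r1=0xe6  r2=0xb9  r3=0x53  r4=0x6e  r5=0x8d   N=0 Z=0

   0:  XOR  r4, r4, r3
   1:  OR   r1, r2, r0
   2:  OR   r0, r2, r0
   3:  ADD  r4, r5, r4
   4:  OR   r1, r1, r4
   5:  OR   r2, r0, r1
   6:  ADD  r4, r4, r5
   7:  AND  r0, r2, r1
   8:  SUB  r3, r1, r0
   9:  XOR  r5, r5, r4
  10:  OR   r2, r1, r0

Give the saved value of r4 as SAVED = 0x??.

SAVED = 0xca

after  0: r0=0xf8 r1=0xe6 r2=0xb9 r3=0x53 r4=0x3d r5=0x8d  N=0 Z=0
after  1: r0=0xf8 r1=0xf9 r2=0xb9 r3=0x53 r4=0x3d r5=0x8d  N=1 Z=0
after  2: r0=0xf9 r1=0xf9 r2=0xb9 r3=0x53 r4=0x3d r5=0x8d  N=1 Z=0
after  3: r0=0xf9 r1=0xf9 r2=0xb9 r3=0x53 r4=0xca r5=0x8d  N=1 Z=0
after  4: r0=0xf9 r1=0xfb r2=0xb9 r3=0x53 r4=0xca r5=0x8d  N=1 Z=0
after  5: r0=0xf9 r1=0xfb r2=0xfb r3=0x53 r4=0xca r5=0x8d  N=1 Z=0
-- IRQ taken; context saved, return-PC = 6 --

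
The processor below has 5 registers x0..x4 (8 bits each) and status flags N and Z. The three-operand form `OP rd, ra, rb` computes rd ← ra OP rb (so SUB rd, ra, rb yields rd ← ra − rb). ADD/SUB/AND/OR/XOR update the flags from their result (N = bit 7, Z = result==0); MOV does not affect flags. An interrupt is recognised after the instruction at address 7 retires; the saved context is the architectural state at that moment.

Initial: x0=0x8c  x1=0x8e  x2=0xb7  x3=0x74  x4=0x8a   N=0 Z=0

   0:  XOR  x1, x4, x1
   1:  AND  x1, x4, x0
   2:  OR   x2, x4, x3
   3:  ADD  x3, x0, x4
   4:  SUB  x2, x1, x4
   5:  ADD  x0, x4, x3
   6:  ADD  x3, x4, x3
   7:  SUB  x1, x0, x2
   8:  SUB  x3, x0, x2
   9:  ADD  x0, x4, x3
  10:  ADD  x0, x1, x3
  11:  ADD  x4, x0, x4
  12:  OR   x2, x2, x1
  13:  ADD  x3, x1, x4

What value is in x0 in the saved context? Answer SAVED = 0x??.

SAVED = 0xa0

after  0: x0=0x8c x1=0x04 x2=0xb7 x3=0x74 x4=0x8a  N=0 Z=0
after  1: x0=0x8c x1=0x88 x2=0xb7 x3=0x74 x4=0x8a  N=1 Z=0
after  2: x0=0x8c x1=0x88 x2=0xfe x3=0x74 x4=0x8a  N=1 Z=0
after  3: x0=0x8c x1=0x88 x2=0xfe x3=0x16 x4=0x8a  N=0 Z=0
after  4: x0=0x8c x1=0x88 x2=0xfe x3=0x16 x4=0x8a  N=1 Z=0
after  5: x0=0xa0 x1=0x88 x2=0xfe x3=0x16 x4=0x8a  N=1 Z=0
after  6: x0=0xa0 x1=0x88 x2=0xfe x3=0xa0 x4=0x8a  N=1 Z=0
after  7: x0=0xa0 x1=0xa2 x2=0xfe x3=0xa0 x4=0x8a  N=1 Z=0
-- IRQ taken; context saved, return-PC = 8 --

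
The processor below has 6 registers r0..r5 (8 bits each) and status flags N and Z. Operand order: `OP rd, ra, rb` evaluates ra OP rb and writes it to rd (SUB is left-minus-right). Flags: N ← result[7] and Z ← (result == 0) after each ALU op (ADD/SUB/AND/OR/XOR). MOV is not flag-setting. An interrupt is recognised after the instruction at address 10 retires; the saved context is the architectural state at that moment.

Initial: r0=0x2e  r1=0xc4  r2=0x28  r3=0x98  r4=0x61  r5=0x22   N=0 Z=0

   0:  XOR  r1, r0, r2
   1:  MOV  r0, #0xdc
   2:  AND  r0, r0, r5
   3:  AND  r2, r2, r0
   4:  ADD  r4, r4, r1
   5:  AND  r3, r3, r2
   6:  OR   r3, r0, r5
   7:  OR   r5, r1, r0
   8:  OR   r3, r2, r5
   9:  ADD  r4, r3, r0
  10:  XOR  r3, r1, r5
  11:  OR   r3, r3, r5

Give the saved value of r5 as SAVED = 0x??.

SAVED = 0x06

after  0: r0=0x2e r1=0x06 r2=0x28 r3=0x98 r4=0x61 r5=0x22  N=0 Z=0
after  1: r0=0xdc r1=0x06 r2=0x28 r3=0x98 r4=0x61 r5=0x22  N=0 Z=0
after  2: r0=0x00 r1=0x06 r2=0x28 r3=0x98 r4=0x61 r5=0x22  N=0 Z=1
after  3: r0=0x00 r1=0x06 r2=0x00 r3=0x98 r4=0x61 r5=0x22  N=0 Z=1
after  4: r0=0x00 r1=0x06 r2=0x00 r3=0x98 r4=0x67 r5=0x22  N=0 Z=0
after  5: r0=0x00 r1=0x06 r2=0x00 r3=0x00 r4=0x67 r5=0x22  N=0 Z=1
after  6: r0=0x00 r1=0x06 r2=0x00 r3=0x22 r4=0x67 r5=0x22  N=0 Z=0
after  7: r0=0x00 r1=0x06 r2=0x00 r3=0x22 r4=0x67 r5=0x06  N=0 Z=0
after  8: r0=0x00 r1=0x06 r2=0x00 r3=0x06 r4=0x67 r5=0x06  N=0 Z=0
after  9: r0=0x00 r1=0x06 r2=0x00 r3=0x06 r4=0x06 r5=0x06  N=0 Z=0
after 10: r0=0x00 r1=0x06 r2=0x00 r3=0x00 r4=0x06 r5=0x06  N=0 Z=1
-- IRQ taken; context saved, return-PC = 11 --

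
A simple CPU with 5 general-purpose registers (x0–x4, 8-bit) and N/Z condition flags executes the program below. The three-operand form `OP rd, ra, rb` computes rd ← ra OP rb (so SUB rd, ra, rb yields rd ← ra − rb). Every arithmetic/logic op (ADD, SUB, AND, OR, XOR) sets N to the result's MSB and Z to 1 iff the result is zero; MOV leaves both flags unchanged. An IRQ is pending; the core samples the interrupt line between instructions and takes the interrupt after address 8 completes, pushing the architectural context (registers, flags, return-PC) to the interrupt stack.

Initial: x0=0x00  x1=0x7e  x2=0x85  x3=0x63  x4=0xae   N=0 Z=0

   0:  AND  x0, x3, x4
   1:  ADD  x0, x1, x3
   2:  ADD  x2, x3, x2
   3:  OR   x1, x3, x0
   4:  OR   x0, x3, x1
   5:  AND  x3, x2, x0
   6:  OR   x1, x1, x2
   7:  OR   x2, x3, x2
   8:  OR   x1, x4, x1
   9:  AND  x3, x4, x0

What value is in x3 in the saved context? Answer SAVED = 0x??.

after  0: x0=0x22 x1=0x7e x2=0x85 x3=0x63 x4=0xae  N=0 Z=0
after  1: x0=0xe1 x1=0x7e x2=0x85 x3=0x63 x4=0xae  N=1 Z=0
after  2: x0=0xe1 x1=0x7e x2=0xe8 x3=0x63 x4=0xae  N=1 Z=0
after  3: x0=0xe1 x1=0xe3 x2=0xe8 x3=0x63 x4=0xae  N=1 Z=0
after  4: x0=0xe3 x1=0xe3 x2=0xe8 x3=0x63 x4=0xae  N=1 Z=0
after  5: x0=0xe3 x1=0xe3 x2=0xe8 x3=0xe0 x4=0xae  N=1 Z=0
after  6: x0=0xe3 x1=0xeb x2=0xe8 x3=0xe0 x4=0xae  N=1 Z=0
after  7: x0=0xe3 x1=0xeb x2=0xe8 x3=0xe0 x4=0xae  N=1 Z=0
after  8: x0=0xe3 x1=0xef x2=0xe8 x3=0xe0 x4=0xae  N=1 Z=0
-- IRQ taken; context saved, return-PC = 9 --

SAVED = 0xe0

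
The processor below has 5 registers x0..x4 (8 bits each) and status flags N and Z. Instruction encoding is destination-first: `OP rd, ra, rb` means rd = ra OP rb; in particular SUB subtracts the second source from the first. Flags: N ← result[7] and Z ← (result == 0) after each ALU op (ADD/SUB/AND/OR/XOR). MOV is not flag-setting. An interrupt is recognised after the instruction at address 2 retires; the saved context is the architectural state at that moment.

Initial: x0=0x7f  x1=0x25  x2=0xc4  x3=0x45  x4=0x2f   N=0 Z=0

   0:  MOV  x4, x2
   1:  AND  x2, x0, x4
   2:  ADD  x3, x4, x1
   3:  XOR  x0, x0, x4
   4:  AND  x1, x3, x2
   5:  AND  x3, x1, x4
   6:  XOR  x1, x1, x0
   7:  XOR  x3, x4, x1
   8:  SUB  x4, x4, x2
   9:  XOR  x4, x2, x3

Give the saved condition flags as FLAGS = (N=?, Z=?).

after  0: x0=0x7f x1=0x25 x2=0xc4 x3=0x45 x4=0xc4  N=0 Z=0
after  1: x0=0x7f x1=0x25 x2=0x44 x3=0x45 x4=0xc4  N=0 Z=0
after  2: x0=0x7f x1=0x25 x2=0x44 x3=0xe9 x4=0xc4  N=1 Z=0
-- IRQ taken; context saved, return-PC = 3 --

FLAGS = (N=1, Z=0)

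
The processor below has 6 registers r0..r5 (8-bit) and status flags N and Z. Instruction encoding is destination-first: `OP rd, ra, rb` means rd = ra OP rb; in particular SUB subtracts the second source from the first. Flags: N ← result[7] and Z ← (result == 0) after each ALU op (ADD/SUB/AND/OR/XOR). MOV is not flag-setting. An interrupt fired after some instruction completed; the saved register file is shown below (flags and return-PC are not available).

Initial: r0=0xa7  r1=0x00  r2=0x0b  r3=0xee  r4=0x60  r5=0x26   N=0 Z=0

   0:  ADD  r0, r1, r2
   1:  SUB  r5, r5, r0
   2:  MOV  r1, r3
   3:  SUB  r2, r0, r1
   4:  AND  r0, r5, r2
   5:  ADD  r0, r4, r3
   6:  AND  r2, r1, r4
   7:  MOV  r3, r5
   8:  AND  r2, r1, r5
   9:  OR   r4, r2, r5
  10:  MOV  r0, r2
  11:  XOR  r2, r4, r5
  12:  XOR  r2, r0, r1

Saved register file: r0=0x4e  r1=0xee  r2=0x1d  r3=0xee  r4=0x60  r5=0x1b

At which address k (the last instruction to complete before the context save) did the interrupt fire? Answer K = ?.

after  0: r0=0x0b r1=0x00 r2=0x0b r3=0xee r4=0x60 r5=0x26  N=0 Z=0
after  1: r0=0x0b r1=0x00 r2=0x0b r3=0xee r4=0x60 r5=0x1b  N=0 Z=0
after  2: r0=0x0b r1=0xee r2=0x0b r3=0xee r4=0x60 r5=0x1b  N=0 Z=0
after  3: r0=0x0b r1=0xee r2=0x1d r3=0xee r4=0x60 r5=0x1b  N=0 Z=0
after  4: r0=0x19 r1=0xee r2=0x1d r3=0xee r4=0x60 r5=0x1b  N=0 Z=0
after  5: r0=0x4e r1=0xee r2=0x1d r3=0xee r4=0x60 r5=0x1b  N=0 Z=0
-- IRQ taken; context saved, return-PC = 6 --

K = 5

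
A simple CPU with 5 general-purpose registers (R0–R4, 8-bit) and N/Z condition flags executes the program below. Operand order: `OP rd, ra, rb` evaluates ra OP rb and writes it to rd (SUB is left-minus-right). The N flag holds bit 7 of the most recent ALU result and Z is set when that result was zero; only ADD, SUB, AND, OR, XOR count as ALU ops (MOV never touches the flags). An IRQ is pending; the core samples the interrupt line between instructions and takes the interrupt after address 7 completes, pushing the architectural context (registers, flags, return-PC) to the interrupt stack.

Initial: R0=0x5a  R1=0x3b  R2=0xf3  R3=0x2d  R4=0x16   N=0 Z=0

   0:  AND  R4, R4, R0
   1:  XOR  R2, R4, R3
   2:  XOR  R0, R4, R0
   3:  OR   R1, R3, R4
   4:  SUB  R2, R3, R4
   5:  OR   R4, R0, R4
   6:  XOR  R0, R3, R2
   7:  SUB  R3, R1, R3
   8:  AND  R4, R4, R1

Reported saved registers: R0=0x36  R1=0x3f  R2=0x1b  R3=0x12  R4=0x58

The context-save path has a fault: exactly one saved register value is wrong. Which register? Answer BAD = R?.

after  0: R0=0x5a R1=0x3b R2=0xf3 R3=0x2d R4=0x12  N=0 Z=0
after  1: R0=0x5a R1=0x3b R2=0x3f R3=0x2d R4=0x12  N=0 Z=0
after  2: R0=0x48 R1=0x3b R2=0x3f R3=0x2d R4=0x12  N=0 Z=0
after  3: R0=0x48 R1=0x3f R2=0x3f R3=0x2d R4=0x12  N=0 Z=0
after  4: R0=0x48 R1=0x3f R2=0x1b R3=0x2d R4=0x12  N=0 Z=0
after  5: R0=0x48 R1=0x3f R2=0x1b R3=0x2d R4=0x5a  N=0 Z=0
after  6: R0=0x36 R1=0x3f R2=0x1b R3=0x2d R4=0x5a  N=0 Z=0
after  7: R0=0x36 R1=0x3f R2=0x1b R3=0x12 R4=0x5a  N=0 Z=0
-- IRQ taken; context saved, return-PC = 8 --
mismatch: R4: reported 0x58 vs actual 0x5a

BAD = R4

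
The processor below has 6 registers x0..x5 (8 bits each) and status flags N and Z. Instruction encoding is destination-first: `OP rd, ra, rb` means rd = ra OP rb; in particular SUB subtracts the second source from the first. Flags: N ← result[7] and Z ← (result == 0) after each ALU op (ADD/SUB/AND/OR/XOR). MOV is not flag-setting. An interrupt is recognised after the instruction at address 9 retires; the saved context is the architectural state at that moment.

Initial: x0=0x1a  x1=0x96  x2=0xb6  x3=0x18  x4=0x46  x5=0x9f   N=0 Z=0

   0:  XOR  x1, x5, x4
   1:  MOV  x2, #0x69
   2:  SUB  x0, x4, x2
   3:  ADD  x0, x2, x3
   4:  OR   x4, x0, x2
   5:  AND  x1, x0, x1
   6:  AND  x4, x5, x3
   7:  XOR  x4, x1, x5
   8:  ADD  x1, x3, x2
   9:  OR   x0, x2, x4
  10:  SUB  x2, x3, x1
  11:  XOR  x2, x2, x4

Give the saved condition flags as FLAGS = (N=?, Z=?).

after  0: x0=0x1a x1=0xd9 x2=0xb6 x3=0x18 x4=0x46 x5=0x9f  N=1 Z=0
after  1: x0=0x1a x1=0xd9 x2=0x69 x3=0x18 x4=0x46 x5=0x9f  N=1 Z=0
after  2: x0=0xdd x1=0xd9 x2=0x69 x3=0x18 x4=0x46 x5=0x9f  N=1 Z=0
after  3: x0=0x81 x1=0xd9 x2=0x69 x3=0x18 x4=0x46 x5=0x9f  N=1 Z=0
after  4: x0=0x81 x1=0xd9 x2=0x69 x3=0x18 x4=0xe9 x5=0x9f  N=1 Z=0
after  5: x0=0x81 x1=0x81 x2=0x69 x3=0x18 x4=0xe9 x5=0x9f  N=1 Z=0
after  6: x0=0x81 x1=0x81 x2=0x69 x3=0x18 x4=0x18 x5=0x9f  N=0 Z=0
after  7: x0=0x81 x1=0x81 x2=0x69 x3=0x18 x4=0x1e x5=0x9f  N=0 Z=0
after  8: x0=0x81 x1=0x81 x2=0x69 x3=0x18 x4=0x1e x5=0x9f  N=1 Z=0
after  9: x0=0x7f x1=0x81 x2=0x69 x3=0x18 x4=0x1e x5=0x9f  N=0 Z=0
-- IRQ taken; context saved, return-PC = 10 --

FLAGS = (N=0, Z=0)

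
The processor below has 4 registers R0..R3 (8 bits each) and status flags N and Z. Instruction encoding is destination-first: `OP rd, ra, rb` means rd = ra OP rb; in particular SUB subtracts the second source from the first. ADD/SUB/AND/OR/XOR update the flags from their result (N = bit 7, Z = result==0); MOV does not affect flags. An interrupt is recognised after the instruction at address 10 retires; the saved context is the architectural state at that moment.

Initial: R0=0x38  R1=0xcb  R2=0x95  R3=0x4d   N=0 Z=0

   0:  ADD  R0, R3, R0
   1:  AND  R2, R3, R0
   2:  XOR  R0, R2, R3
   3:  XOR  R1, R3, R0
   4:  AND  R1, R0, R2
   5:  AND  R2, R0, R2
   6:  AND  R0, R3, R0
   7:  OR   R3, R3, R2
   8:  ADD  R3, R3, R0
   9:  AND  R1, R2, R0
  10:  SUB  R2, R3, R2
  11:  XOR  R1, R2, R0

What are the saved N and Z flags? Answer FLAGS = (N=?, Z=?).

after  0: R0=0x85 R1=0xcb R2=0x95 R3=0x4d  N=1 Z=0
after  1: R0=0x85 R1=0xcb R2=0x05 R3=0x4d  N=0 Z=0
after  2: R0=0x48 R1=0xcb R2=0x05 R3=0x4d  N=0 Z=0
after  3: R0=0x48 R1=0x05 R2=0x05 R3=0x4d  N=0 Z=0
after  4: R0=0x48 R1=0x00 R2=0x05 R3=0x4d  N=0 Z=1
after  5: R0=0x48 R1=0x00 R2=0x00 R3=0x4d  N=0 Z=1
after  6: R0=0x48 R1=0x00 R2=0x00 R3=0x4d  N=0 Z=0
after  7: R0=0x48 R1=0x00 R2=0x00 R3=0x4d  N=0 Z=0
after  8: R0=0x48 R1=0x00 R2=0x00 R3=0x95  N=1 Z=0
after  9: R0=0x48 R1=0x00 R2=0x00 R3=0x95  N=0 Z=1
after 10: R0=0x48 R1=0x00 R2=0x95 R3=0x95  N=1 Z=0
-- IRQ taken; context saved, return-PC = 11 --

FLAGS = (N=1, Z=0)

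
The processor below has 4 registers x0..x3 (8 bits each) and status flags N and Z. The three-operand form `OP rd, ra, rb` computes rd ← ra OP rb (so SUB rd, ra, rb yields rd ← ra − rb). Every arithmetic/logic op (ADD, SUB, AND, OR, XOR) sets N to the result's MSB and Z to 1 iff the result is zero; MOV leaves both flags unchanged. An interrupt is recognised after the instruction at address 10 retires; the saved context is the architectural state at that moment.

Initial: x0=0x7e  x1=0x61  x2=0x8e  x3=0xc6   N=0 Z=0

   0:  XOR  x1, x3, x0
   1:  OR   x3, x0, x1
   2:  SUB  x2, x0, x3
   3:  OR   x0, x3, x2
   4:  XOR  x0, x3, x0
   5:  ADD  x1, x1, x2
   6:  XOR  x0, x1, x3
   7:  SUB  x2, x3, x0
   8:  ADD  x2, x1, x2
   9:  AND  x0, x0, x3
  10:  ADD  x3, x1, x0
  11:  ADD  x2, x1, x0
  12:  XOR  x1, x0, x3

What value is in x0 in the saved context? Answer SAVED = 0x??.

SAVED = 0xc6

after  0: x0=0x7e x1=0xb8 x2=0x8e x3=0xc6  N=1 Z=0
after  1: x0=0x7e x1=0xb8 x2=0x8e x3=0xfe  N=1 Z=0
after  2: x0=0x7e x1=0xb8 x2=0x80 x3=0xfe  N=1 Z=0
after  3: x0=0xfe x1=0xb8 x2=0x80 x3=0xfe  N=1 Z=0
after  4: x0=0x00 x1=0xb8 x2=0x80 x3=0xfe  N=0 Z=1
after  5: x0=0x00 x1=0x38 x2=0x80 x3=0xfe  N=0 Z=0
after  6: x0=0xc6 x1=0x38 x2=0x80 x3=0xfe  N=1 Z=0
after  7: x0=0xc6 x1=0x38 x2=0x38 x3=0xfe  N=0 Z=0
after  8: x0=0xc6 x1=0x38 x2=0x70 x3=0xfe  N=0 Z=0
after  9: x0=0xc6 x1=0x38 x2=0x70 x3=0xfe  N=1 Z=0
after 10: x0=0xc6 x1=0x38 x2=0x70 x3=0xfe  N=1 Z=0
-- IRQ taken; context saved, return-PC = 11 --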